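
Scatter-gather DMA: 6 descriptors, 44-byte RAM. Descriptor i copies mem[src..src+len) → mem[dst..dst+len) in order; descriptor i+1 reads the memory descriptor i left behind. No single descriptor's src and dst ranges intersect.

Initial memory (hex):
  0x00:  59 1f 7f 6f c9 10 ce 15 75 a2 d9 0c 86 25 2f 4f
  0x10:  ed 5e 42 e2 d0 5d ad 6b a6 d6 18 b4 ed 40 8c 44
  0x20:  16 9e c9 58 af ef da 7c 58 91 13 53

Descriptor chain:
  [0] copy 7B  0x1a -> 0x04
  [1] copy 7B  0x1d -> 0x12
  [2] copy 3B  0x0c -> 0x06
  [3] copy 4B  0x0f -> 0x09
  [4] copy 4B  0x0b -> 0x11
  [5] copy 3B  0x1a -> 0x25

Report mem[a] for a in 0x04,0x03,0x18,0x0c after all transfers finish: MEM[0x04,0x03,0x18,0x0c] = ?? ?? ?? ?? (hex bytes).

  after D0: wrote 7B at 0x04 = 18b4ed408c4416
  after D1: wrote 7B at 0x12 = 408c44169ec958
  after D2: wrote 3B at 0x06 = 86252f
  after D3: wrote 4B at 0x09 = 4fed5e40
  after D4: wrote 4B at 0x11 = 5e40252f
  after D5: wrote 3B at 0x25 = 18b4ed
query mem[0x04]=0x18, mem[0x03]=0x6f, mem[0x18]=0x58, mem[0x0c]=0x40

MEM[0x04,0x03,0x18,0x0c] = 18 6f 58 40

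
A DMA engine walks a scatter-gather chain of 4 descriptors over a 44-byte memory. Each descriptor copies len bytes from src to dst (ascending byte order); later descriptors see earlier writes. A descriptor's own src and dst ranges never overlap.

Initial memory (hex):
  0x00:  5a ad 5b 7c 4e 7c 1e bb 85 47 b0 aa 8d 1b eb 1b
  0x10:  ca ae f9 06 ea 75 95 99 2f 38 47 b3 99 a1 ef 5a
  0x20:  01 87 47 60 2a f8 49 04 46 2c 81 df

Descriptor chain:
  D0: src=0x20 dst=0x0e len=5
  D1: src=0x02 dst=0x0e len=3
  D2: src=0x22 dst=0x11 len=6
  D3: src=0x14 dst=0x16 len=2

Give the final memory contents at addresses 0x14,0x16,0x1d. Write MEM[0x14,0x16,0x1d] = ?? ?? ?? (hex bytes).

MEM[0x14,0x16,0x1d] = f8 f8 a1

#0 dst[0x0e+5] := {0x01,0x87,0x47,0x60,0x2a}
#1 dst[0x0e+3] := {0x5b,0x7c,0x4e}
#2 dst[0x11+6] := {0x47,0x60,0x2a,0xf8,0x49,0x04}
#3 dst[0x16+2] := {0xf8,0x49}
query mem[0x14]=0xf8, mem[0x16]=0xf8, mem[0x1d]=0xa1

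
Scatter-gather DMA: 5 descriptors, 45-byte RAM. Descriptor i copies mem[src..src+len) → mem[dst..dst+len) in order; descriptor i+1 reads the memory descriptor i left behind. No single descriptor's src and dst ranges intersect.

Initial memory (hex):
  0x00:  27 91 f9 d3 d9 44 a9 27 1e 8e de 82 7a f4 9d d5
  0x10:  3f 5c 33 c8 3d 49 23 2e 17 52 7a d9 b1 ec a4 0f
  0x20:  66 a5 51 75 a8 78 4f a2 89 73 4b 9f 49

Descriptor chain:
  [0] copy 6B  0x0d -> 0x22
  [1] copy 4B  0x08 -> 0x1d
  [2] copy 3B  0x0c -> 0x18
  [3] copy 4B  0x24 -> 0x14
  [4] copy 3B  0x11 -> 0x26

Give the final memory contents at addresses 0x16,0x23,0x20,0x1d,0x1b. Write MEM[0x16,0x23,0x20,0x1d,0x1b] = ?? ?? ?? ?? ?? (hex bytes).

MEM[0x16,0x23,0x20,0x1d,0x1b] = 5c 9d 82 1e d9

[0] 0x0d->0x22 len=6 : f4 9d d5 3f 5c 33
[1] 0x08->0x1d len=4 : 1e 8e de 82
[2] 0x0c->0x18 len=3 : 7a f4 9d
[3] 0x24->0x14 len=4 : d5 3f 5c 33
[4] 0x11->0x26 len=3 : 5c 33 c8
query mem[0x16]=0x5c, mem[0x23]=0x9d, mem[0x20]=0x82, mem[0x1d]=0x1e, mem[0x1b]=0xd9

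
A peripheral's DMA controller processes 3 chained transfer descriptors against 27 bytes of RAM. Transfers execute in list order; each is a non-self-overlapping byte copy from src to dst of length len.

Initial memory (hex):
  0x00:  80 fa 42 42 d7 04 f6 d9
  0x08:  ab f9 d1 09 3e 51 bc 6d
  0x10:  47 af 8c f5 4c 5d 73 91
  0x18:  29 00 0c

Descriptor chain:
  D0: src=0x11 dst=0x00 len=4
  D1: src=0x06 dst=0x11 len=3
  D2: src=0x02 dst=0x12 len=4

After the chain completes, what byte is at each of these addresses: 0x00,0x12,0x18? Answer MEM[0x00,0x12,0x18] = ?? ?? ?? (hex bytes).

  after D0: wrote 4B at 0x00 = af8cf54c
  after D1: wrote 3B at 0x11 = f6d9ab
  after D2: wrote 4B at 0x12 = f54cd704
query mem[0x00]=0xaf, mem[0x12]=0xf5, mem[0x18]=0x29

MEM[0x00,0x12,0x18] = af f5 29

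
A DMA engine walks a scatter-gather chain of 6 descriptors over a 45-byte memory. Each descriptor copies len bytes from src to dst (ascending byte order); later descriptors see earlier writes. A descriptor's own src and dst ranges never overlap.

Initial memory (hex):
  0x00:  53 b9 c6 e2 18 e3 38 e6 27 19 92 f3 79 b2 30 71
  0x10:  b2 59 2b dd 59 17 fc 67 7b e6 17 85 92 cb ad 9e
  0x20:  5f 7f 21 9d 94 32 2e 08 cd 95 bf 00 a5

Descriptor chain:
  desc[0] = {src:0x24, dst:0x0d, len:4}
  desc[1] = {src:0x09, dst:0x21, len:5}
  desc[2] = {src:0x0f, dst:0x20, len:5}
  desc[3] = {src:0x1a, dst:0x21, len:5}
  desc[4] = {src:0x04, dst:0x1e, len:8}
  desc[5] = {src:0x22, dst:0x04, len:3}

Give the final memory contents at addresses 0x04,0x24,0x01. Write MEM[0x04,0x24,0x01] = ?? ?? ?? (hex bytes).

  after D0: wrote 4B at 0x0d = 94322e08
  after D1: wrote 5B at 0x21 = 1992f37994
  after D2: wrote 5B at 0x20 = 2e08592bdd
  after D3: wrote 5B at 0x21 = 178592cbad
  after D4: wrote 8B at 0x1e = 18e338e6271992f3
  after D5: wrote 3B at 0x04 = 271992
query mem[0x04]=0x27, mem[0x24]=0x92, mem[0x01]=0xb9

MEM[0x04,0x24,0x01] = 27 92 b9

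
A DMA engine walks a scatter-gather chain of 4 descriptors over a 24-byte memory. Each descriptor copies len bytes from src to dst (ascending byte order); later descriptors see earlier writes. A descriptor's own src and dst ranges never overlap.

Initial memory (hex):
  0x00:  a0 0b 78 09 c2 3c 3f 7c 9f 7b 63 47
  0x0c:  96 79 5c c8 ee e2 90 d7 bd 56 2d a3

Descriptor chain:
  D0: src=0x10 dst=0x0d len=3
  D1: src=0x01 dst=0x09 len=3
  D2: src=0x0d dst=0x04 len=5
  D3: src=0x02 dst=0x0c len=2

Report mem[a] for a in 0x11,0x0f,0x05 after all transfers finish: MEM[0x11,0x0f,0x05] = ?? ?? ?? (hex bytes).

#0 dst[0x0d+3] := {0xee,0xe2,0x90}
#1 dst[0x09+3] := {0x0b,0x78,0x09}
#2 dst[0x04+5] := {0xee,0xe2,0x90,0xee,0xe2}
#3 dst[0x0c+2] := {0x78,0x09}
query mem[0x11]=0xe2, mem[0x0f]=0x90, mem[0x05]=0xe2

MEM[0x11,0x0f,0x05] = e2 90 e2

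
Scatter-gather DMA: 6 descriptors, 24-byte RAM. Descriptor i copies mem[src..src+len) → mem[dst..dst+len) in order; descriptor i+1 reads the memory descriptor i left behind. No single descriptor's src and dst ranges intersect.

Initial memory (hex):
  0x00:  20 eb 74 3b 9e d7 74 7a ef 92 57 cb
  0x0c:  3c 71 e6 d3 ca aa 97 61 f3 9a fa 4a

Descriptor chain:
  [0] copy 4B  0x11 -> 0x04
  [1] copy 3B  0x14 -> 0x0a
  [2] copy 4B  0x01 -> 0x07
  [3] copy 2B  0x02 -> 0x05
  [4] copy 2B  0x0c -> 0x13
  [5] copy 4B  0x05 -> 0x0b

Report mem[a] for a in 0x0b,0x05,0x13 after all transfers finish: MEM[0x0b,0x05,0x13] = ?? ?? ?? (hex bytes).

  after D0: wrote 4B at 0x04 = aa9761f3
  after D1: wrote 3B at 0x0a = f39afa
  after D2: wrote 4B at 0x07 = eb743baa
  after D3: wrote 2B at 0x05 = 743b
  after D4: wrote 2B at 0x13 = fa71
  after D5: wrote 4B at 0x0b = 743beb74
query mem[0x0b]=0x74, mem[0x05]=0x74, mem[0x13]=0xfa

MEM[0x0b,0x05,0x13] = 74 74 fa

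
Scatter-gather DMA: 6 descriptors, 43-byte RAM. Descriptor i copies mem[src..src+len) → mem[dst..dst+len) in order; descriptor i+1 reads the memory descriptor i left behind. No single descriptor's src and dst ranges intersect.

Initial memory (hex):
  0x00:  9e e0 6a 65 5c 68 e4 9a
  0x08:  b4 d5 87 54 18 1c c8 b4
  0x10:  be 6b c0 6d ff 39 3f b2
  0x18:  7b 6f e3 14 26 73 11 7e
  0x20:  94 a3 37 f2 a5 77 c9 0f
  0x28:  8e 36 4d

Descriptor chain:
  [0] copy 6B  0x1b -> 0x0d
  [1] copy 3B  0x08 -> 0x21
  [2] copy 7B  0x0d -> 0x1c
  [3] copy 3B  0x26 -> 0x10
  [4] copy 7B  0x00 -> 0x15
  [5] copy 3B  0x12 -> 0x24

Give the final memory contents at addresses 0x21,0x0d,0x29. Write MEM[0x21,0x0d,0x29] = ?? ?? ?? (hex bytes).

D0: mem[0x0d..0x12] <- [14 26 73 11 7e 94]
D1: mem[0x21..0x23] <- [b4 d5 87]
D2: mem[0x1c..0x22] <- [14 26 73 11 7e 94 6d]
D3: mem[0x10..0x12] <- [c9 0f 8e]
D4: mem[0x15..0x1b] <- [9e e0 6a 65 5c 68 e4]
D5: mem[0x24..0x26] <- [8e 6d ff]
query mem[0x21]=0x94, mem[0x0d]=0x14, mem[0x29]=0x36

MEM[0x21,0x0d,0x29] = 94 14 36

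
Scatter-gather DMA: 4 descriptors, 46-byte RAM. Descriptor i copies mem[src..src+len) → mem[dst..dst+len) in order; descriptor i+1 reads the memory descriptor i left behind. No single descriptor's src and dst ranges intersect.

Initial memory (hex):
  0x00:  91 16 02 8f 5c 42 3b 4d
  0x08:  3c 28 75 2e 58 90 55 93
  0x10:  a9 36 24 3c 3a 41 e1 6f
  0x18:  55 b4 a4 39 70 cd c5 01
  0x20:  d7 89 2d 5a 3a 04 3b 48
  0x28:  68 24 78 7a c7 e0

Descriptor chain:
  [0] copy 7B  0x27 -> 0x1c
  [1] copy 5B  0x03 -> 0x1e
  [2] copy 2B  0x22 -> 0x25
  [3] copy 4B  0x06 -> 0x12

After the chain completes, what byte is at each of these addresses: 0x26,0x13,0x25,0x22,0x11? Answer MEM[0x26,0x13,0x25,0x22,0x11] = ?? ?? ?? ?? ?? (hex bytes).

[0] 0x27->0x1c len=7 : 48 68 24 78 7a c7 e0
[1] 0x03->0x1e len=5 : 8f 5c 42 3b 4d
[2] 0x22->0x25 len=2 : 4d 5a
[3] 0x06->0x12 len=4 : 3b 4d 3c 28
query mem[0x26]=0x5a, mem[0x13]=0x4d, mem[0x25]=0x4d, mem[0x22]=0x4d, mem[0x11]=0x36

MEM[0x26,0x13,0x25,0x22,0x11] = 5a 4d 4d 4d 36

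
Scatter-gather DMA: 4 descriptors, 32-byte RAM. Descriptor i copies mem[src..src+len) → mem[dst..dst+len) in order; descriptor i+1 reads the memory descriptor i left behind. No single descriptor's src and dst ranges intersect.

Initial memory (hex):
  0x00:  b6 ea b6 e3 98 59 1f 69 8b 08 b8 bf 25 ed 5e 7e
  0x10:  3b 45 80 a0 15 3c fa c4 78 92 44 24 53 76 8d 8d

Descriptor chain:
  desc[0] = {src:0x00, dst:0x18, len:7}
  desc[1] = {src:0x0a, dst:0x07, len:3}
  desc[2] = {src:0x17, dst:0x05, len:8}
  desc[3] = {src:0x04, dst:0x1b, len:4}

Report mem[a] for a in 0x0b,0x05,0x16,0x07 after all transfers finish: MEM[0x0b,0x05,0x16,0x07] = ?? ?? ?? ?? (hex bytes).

MEM[0x0b,0x05,0x16,0x07] = 59 c4 fa ea

#0 dst[0x18+7] := {0xb6,0xea,0xb6,0xe3,0x98,0x59,0x1f}
#1 dst[0x07+3] := {0xb8,0xbf,0x25}
#2 dst[0x05+8] := {0xc4,0xb6,0xea,0xb6,0xe3,0x98,0x59,0x1f}
#3 dst[0x1b+4] := {0x98,0xc4,0xb6,0xea}
query mem[0x0b]=0x59, mem[0x05]=0xc4, mem[0x16]=0xfa, mem[0x07]=0xea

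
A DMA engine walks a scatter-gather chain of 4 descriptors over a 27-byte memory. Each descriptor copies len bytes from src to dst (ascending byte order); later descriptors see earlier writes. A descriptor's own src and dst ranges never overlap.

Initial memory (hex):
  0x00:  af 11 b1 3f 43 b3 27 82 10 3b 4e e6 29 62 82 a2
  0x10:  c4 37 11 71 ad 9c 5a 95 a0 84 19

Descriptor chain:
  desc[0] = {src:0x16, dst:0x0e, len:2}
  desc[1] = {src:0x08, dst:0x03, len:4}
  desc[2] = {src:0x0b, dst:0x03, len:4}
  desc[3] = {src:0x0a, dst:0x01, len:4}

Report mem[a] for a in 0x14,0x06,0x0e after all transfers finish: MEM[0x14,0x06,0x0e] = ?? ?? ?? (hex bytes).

MEM[0x14,0x06,0x0e] = ad 5a 5a

D0: mem[0x0e..0x0f] <- [5a 95]
D1: mem[0x03..0x06] <- [10 3b 4e e6]
D2: mem[0x03..0x06] <- [e6 29 62 5a]
D3: mem[0x01..0x04] <- [4e e6 29 62]
query mem[0x14]=0xad, mem[0x06]=0x5a, mem[0x0e]=0x5a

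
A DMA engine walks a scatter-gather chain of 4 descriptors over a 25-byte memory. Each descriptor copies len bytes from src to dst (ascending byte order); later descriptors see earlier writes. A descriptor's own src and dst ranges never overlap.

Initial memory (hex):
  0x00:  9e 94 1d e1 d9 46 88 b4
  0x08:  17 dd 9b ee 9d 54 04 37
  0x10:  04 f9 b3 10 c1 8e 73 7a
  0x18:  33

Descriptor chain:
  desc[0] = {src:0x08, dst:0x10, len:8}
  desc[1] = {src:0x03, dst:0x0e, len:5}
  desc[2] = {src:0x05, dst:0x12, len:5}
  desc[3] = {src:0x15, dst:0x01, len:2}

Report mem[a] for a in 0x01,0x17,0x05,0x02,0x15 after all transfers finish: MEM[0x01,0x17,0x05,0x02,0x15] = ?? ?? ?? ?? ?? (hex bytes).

D0: mem[0x10..0x17] <- [17 dd 9b ee 9d 54 04 37]
D1: mem[0x0e..0x12] <- [e1 d9 46 88 b4]
D2: mem[0x12..0x16] <- [46 88 b4 17 dd]
D3: mem[0x01..0x02] <- [17 dd]
query mem[0x01]=0x17, mem[0x17]=0x37, mem[0x05]=0x46, mem[0x02]=0xdd, mem[0x15]=0x17

MEM[0x01,0x17,0x05,0x02,0x15] = 17 37 46 dd 17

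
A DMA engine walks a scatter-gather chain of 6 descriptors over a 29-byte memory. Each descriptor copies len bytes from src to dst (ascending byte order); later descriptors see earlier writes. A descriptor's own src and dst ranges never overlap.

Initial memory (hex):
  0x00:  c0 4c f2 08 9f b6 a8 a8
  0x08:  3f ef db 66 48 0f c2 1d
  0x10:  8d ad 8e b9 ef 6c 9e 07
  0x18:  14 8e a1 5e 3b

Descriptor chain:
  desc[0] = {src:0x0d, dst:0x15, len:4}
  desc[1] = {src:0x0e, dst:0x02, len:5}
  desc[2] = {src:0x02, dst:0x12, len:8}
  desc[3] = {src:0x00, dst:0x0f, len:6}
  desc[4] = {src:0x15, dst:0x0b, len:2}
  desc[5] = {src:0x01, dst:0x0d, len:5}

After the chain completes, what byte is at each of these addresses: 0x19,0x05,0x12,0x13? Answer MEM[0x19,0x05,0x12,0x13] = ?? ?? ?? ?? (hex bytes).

  after D0: wrote 4B at 0x15 = 0fc21d8d
  after D1: wrote 5B at 0x02 = c21d8dad8e
  after D2: wrote 8B at 0x12 = c21d8dad8ea83fef
  after D3: wrote 6B at 0x0f = c04cc21d8dad
  after D4: wrote 2B at 0x0b = ad8e
  after D5: wrote 5B at 0x0d = 4cc21d8dad
query mem[0x19]=0xef, mem[0x05]=0xad, mem[0x12]=0x1d, mem[0x13]=0x8d

MEM[0x19,0x05,0x12,0x13] = ef ad 1d 8d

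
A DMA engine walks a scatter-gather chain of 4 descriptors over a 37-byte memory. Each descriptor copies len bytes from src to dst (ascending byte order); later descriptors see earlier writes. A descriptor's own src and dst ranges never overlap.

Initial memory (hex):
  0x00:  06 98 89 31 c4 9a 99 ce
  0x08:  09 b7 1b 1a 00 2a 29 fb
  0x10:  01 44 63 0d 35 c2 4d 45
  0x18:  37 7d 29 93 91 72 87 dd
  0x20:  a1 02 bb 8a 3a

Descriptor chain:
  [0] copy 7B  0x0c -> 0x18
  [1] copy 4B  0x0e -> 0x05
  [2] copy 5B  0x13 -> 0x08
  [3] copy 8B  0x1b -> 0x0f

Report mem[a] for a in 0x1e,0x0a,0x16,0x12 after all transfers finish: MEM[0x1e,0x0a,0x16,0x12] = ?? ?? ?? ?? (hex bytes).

MEM[0x1e,0x0a,0x16,0x12] = 63 c2 bb 63

  after D0: wrote 7B at 0x18 = 002a29fb014463
  after D1: wrote 4B at 0x05 = 29fb0144
  after D2: wrote 5B at 0x08 = 0d35c24d45
  after D3: wrote 8B at 0x0f = fb014463dda102bb
query mem[0x1e]=0x63, mem[0x0a]=0xc2, mem[0x16]=0xbb, mem[0x12]=0x63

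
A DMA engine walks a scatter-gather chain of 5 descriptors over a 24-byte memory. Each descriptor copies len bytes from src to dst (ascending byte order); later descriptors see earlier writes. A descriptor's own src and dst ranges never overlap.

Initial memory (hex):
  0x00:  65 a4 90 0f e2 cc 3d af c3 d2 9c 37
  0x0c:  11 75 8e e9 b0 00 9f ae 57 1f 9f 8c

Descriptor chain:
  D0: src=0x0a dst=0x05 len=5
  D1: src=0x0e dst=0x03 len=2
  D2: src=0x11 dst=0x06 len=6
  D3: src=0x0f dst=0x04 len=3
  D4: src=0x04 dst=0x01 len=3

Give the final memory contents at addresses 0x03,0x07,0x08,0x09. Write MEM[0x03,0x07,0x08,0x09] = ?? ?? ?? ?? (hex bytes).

#0 dst[0x05+5] := {0x9c,0x37,0x11,0x75,0x8e}
#1 dst[0x03+2] := {0x8e,0xe9}
#2 dst[0x06+6] := {0x00,0x9f,0xae,0x57,0x1f,0x9f}
#3 dst[0x04+3] := {0xe9,0xb0,0x00}
#4 dst[0x01+3] := {0xe9,0xb0,0x00}
query mem[0x03]=0x00, mem[0x07]=0x9f, mem[0x08]=0xae, mem[0x09]=0x57

MEM[0x03,0x07,0x08,0x09] = 00 9f ae 57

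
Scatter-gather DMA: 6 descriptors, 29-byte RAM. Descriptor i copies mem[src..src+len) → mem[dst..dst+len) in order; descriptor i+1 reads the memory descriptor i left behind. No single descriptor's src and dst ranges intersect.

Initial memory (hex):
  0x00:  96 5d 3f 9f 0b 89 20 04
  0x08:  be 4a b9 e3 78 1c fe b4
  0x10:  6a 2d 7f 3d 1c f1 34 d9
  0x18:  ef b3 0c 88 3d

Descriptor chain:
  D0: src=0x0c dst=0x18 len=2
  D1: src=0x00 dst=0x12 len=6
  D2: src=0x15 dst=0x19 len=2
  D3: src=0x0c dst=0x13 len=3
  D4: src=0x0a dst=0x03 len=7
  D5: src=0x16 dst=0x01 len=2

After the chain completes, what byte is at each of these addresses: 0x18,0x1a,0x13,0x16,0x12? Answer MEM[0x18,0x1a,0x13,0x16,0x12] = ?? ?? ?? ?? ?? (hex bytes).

[0] 0x0c->0x18 len=2 : 78 1c
[1] 0x00->0x12 len=6 : 96 5d 3f 9f 0b 89
[2] 0x15->0x19 len=2 : 9f 0b
[3] 0x0c->0x13 len=3 : 78 1c fe
[4] 0x0a->0x03 len=7 : b9 e3 78 1c fe b4 6a
[5] 0x16->0x01 len=2 : 0b 89
query mem[0x18]=0x78, mem[0x1a]=0x0b, mem[0x13]=0x78, mem[0x16]=0x0b, mem[0x12]=0x96

MEM[0x18,0x1a,0x13,0x16,0x12] = 78 0b 78 0b 96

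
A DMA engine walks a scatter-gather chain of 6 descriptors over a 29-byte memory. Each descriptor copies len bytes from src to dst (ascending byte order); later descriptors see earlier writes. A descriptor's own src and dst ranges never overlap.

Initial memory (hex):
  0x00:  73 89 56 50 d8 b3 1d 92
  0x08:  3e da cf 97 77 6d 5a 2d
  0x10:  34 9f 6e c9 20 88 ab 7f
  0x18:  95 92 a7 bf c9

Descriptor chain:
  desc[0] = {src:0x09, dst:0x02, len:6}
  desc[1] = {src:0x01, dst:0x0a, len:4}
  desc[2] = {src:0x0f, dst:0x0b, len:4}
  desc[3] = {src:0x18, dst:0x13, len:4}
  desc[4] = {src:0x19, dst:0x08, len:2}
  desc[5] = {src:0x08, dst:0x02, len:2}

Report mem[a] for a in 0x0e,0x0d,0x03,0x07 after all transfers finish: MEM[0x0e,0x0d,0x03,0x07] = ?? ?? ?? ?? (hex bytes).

MEM[0x0e,0x0d,0x03,0x07] = 6e 9f a7 5a

  after D0: wrote 6B at 0x02 = dacf97776d5a
  after D1: wrote 4B at 0x0a = 89dacf97
  after D2: wrote 4B at 0x0b = 2d349f6e
  after D3: wrote 4B at 0x13 = 9592a7bf
  after D4: wrote 2B at 0x08 = 92a7
  after D5: wrote 2B at 0x02 = 92a7
query mem[0x0e]=0x6e, mem[0x0d]=0x9f, mem[0x03]=0xa7, mem[0x07]=0x5a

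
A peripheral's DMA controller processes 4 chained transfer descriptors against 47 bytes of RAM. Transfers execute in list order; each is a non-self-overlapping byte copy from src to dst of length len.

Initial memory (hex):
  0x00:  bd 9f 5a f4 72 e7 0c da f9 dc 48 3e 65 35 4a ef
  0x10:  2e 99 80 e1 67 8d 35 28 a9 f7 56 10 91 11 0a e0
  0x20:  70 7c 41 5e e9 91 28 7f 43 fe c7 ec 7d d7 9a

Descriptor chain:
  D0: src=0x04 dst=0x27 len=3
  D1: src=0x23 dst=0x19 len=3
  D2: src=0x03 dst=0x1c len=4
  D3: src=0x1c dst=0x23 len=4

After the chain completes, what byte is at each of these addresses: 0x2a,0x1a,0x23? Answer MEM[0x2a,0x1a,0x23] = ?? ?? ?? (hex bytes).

[0] 0x04->0x27 len=3 : 72 e7 0c
[1] 0x23->0x19 len=3 : 5e e9 91
[2] 0x03->0x1c len=4 : f4 72 e7 0c
[3] 0x1c->0x23 len=4 : f4 72 e7 0c
query mem[0x2a]=0xc7, mem[0x1a]=0xe9, mem[0x23]=0xf4

MEM[0x2a,0x1a,0x23] = c7 e9 f4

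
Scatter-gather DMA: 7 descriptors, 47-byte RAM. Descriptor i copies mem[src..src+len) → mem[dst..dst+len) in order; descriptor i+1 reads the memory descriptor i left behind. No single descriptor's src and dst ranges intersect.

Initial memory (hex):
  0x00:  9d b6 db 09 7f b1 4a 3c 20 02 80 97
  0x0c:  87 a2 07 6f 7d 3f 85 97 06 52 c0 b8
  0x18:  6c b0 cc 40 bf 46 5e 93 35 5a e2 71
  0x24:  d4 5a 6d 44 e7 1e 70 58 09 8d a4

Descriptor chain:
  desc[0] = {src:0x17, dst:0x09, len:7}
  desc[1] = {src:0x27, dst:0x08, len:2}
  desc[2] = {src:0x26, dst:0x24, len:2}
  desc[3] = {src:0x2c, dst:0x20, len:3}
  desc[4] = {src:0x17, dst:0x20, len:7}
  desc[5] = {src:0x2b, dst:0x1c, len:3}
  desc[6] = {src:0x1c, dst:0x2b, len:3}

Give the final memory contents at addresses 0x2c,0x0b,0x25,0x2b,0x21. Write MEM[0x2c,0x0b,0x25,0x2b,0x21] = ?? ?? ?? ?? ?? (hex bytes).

D0: mem[0x09..0x0f] <- [b8 6c b0 cc 40 bf 46]
D1: mem[0x08..0x09] <- [44 e7]
D2: mem[0x24..0x25] <- [6d 44]
D3: mem[0x20..0x22] <- [09 8d a4]
D4: mem[0x20..0x26] <- [b8 6c b0 cc 40 bf 46]
D5: mem[0x1c..0x1e] <- [58 09 8d]
D6: mem[0x2b..0x2d] <- [58 09 8d]
query mem[0x2c]=0x09, mem[0x0b]=0xb0, mem[0x25]=0xbf, mem[0x2b]=0x58, mem[0x21]=0x6c

MEM[0x2c,0x0b,0x25,0x2b,0x21] = 09 b0 bf 58 6c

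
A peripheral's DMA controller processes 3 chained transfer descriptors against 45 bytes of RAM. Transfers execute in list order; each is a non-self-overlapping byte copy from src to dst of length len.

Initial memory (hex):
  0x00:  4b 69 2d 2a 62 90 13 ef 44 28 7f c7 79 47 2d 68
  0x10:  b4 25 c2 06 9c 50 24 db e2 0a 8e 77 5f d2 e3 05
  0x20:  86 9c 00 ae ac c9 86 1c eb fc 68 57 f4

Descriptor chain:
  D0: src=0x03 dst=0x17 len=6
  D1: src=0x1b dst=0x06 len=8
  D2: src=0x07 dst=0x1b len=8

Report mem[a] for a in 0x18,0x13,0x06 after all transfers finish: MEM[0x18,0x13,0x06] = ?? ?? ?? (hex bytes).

[0] 0x03->0x17 len=6 : 2a 62 90 13 ef 44
[1] 0x1b->0x06 len=8 : ef 44 d2 e3 05 86 9c 00
[2] 0x07->0x1b len=8 : 44 d2 e3 05 86 9c 00 2d
query mem[0x18]=0x62, mem[0x13]=0x06, mem[0x06]=0xef

MEM[0x18,0x13,0x06] = 62 06 ef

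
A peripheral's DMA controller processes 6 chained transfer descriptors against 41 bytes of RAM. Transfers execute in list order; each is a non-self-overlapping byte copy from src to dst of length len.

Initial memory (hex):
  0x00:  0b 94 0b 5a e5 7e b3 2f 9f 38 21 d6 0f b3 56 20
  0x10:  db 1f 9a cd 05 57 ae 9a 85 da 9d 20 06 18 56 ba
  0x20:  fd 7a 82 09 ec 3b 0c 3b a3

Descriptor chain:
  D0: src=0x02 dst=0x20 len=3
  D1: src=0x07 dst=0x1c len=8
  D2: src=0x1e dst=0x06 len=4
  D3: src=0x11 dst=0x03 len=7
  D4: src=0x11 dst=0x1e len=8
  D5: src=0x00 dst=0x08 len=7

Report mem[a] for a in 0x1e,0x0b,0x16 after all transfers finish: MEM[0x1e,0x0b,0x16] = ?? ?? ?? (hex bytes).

D0: mem[0x20..0x22] <- [0b 5a e5]
D1: mem[0x1c..0x23] <- [2f 9f 38 21 d6 0f b3 56]
D2: mem[0x06..0x09] <- [38 21 d6 0f]
D3: mem[0x03..0x09] <- [1f 9a cd 05 57 ae 9a]
D4: mem[0x1e..0x25] <- [1f 9a cd 05 57 ae 9a 85]
D5: mem[0x08..0x0e] <- [0b 94 0b 1f 9a cd 05]
query mem[0x1e]=0x1f, mem[0x0b]=0x1f, mem[0x16]=0xae

MEM[0x1e,0x0b,0x16] = 1f 1f ae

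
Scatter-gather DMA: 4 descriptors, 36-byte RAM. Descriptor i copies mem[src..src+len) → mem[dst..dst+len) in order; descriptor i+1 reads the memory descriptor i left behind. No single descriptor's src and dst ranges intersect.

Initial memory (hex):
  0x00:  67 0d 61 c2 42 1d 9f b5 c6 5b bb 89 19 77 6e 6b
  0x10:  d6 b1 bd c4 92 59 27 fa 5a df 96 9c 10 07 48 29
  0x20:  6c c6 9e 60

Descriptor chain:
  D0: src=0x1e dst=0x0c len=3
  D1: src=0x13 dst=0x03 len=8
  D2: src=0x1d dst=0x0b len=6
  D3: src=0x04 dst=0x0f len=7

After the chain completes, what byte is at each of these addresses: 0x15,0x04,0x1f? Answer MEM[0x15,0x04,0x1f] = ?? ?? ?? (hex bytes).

  after D0: wrote 3B at 0x0c = 48296c
  after D1: wrote 8B at 0x03 = c4925927fa5adf96
  after D2: wrote 6B at 0x0b = 0748296cc69e
  after D3: wrote 7B at 0x0f = 925927fa5adf96
query mem[0x15]=0x96, mem[0x04]=0x92, mem[0x1f]=0x29

MEM[0x15,0x04,0x1f] = 96 92 29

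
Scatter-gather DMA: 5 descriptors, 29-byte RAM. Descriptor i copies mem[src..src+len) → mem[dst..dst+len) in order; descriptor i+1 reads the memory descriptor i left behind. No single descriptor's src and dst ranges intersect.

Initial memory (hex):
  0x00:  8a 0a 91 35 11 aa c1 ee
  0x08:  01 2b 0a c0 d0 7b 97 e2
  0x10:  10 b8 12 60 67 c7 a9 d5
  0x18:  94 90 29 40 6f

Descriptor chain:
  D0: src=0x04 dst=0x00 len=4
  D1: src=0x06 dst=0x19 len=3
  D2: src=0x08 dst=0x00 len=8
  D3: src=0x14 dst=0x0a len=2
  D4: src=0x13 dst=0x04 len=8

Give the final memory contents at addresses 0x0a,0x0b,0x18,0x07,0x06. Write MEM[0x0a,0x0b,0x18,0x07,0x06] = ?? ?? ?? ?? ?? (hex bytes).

MEM[0x0a,0x0b,0x18,0x07,0x06] = c1 ee 94 a9 c7

#0 dst[0x00+4] := {0x11,0xaa,0xc1,0xee}
#1 dst[0x19+3] := {0xc1,0xee,0x01}
#2 dst[0x00+8] := {0x01,0x2b,0x0a,0xc0,0xd0,0x7b,0x97,0xe2}
#3 dst[0x0a+2] := {0x67,0xc7}
#4 dst[0x04+8] := {0x60,0x67,0xc7,0xa9,0xd5,0x94,0xc1,0xee}
query mem[0x0a]=0xc1, mem[0x0b]=0xee, mem[0x18]=0x94, mem[0x07]=0xa9, mem[0x06]=0xc7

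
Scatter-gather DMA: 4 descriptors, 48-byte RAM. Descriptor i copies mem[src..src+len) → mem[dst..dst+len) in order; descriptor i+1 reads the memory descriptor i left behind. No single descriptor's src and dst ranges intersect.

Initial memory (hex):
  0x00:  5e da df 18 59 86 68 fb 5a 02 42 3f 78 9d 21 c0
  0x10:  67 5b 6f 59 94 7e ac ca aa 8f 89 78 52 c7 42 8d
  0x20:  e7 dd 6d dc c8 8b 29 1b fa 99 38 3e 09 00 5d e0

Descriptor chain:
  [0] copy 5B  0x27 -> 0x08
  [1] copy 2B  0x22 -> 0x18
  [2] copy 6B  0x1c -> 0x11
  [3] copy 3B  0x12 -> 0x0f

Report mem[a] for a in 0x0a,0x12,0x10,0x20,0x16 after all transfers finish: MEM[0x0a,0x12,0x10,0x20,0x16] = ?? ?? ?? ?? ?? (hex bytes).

  after D0: wrote 5B at 0x08 = 1bfa99383e
  after D1: wrote 2B at 0x18 = 6ddc
  after D2: wrote 6B at 0x11 = 52c7428de7dd
  after D3: wrote 3B at 0x0f = c7428d
query mem[0x0a]=0x99, mem[0x12]=0xc7, mem[0x10]=0x42, mem[0x20]=0xe7, mem[0x16]=0xdd

MEM[0x0a,0x12,0x10,0x20,0x16] = 99 c7 42 e7 dd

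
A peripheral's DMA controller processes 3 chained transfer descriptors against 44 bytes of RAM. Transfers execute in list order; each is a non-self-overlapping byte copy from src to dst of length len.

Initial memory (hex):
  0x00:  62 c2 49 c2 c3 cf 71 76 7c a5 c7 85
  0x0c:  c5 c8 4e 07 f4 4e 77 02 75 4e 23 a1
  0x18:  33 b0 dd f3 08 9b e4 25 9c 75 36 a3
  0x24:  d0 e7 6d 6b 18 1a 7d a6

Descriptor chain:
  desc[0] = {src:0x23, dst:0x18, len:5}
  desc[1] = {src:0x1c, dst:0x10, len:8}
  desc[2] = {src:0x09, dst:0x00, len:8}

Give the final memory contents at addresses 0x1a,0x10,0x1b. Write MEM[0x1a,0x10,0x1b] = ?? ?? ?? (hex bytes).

  after D0: wrote 5B at 0x18 = a3d0e76d6b
  after D1: wrote 8B at 0x10 = 6b9be4259c7536a3
  after D2: wrote 8B at 0x00 = a5c785c5c84e076b
query mem[0x1a]=0xe7, mem[0x10]=0x6b, mem[0x1b]=0x6d

MEM[0x1a,0x10,0x1b] = e7 6b 6d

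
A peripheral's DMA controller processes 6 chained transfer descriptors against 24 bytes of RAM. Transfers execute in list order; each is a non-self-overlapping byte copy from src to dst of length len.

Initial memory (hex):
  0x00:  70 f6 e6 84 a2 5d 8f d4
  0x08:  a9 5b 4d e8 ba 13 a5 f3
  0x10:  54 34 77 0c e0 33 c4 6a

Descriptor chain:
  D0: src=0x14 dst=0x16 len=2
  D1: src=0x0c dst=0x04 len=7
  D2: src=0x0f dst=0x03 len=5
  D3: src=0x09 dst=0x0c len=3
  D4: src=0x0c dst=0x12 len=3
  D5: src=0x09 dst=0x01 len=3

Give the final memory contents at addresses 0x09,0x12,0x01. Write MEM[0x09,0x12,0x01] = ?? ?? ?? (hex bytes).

MEM[0x09,0x12,0x01] = 34 34 34

D0: mem[0x16..0x17] <- [e0 33]
D1: mem[0x04..0x0a] <- [ba 13 a5 f3 54 34 77]
D2: mem[0x03..0x07] <- [f3 54 34 77 0c]
D3: mem[0x0c..0x0e] <- [34 77 e8]
D4: mem[0x12..0x14] <- [34 77 e8]
D5: mem[0x01..0x03] <- [34 77 e8]
query mem[0x09]=0x34, mem[0x12]=0x34, mem[0x01]=0x34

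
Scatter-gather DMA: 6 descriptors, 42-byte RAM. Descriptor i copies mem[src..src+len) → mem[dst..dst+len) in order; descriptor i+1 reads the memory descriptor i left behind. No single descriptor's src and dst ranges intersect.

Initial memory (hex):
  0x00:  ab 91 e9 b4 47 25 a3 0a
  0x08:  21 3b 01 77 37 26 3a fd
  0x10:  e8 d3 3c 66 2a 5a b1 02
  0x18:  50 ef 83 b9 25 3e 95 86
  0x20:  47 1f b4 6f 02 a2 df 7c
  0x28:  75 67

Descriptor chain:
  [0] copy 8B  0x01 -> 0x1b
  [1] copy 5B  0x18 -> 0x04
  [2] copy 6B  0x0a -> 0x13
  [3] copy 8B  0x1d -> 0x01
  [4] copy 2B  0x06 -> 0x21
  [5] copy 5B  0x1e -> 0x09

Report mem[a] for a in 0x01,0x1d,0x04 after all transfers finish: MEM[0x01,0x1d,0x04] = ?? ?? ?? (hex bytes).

MEM[0x01,0x1d,0x04] = b4 b4 a3

D0: mem[0x1b..0x22] <- [91 e9 b4 47 25 a3 0a 21]
D1: mem[0x04..0x08] <- [50 ef 83 91 e9]
D2: mem[0x13..0x18] <- [01 77 37 26 3a fd]
D3: mem[0x01..0x08] <- [b4 47 25 a3 0a 21 6f 02]
D4: mem[0x21..0x22] <- [21 6f]
D5: mem[0x09..0x0d] <- [47 25 a3 21 6f]
query mem[0x01]=0xb4, mem[0x1d]=0xb4, mem[0x04]=0xa3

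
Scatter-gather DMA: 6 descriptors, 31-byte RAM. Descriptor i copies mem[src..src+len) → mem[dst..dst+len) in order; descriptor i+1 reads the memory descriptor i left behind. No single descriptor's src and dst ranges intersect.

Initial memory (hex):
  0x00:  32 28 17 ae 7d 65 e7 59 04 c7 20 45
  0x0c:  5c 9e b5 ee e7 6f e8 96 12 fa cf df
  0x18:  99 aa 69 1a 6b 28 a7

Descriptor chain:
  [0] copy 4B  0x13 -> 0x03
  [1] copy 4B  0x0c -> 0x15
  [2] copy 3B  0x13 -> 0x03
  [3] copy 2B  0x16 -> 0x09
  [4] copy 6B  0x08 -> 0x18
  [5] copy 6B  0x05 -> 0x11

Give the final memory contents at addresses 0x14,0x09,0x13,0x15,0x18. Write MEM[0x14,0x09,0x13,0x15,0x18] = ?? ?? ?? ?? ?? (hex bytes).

[0] 0x13->0x03 len=4 : 96 12 fa cf
[1] 0x0c->0x15 len=4 : 5c 9e b5 ee
[2] 0x13->0x03 len=3 : 96 12 5c
[3] 0x16->0x09 len=2 : 9e b5
[4] 0x08->0x18 len=6 : 04 9e b5 45 5c 9e
[5] 0x05->0x11 len=6 : 5c cf 59 04 9e b5
query mem[0x14]=0x04, mem[0x09]=0x9e, mem[0x13]=0x59, mem[0x15]=0x9e, mem[0x18]=0x04

MEM[0x14,0x09,0x13,0x15,0x18] = 04 9e 59 9e 04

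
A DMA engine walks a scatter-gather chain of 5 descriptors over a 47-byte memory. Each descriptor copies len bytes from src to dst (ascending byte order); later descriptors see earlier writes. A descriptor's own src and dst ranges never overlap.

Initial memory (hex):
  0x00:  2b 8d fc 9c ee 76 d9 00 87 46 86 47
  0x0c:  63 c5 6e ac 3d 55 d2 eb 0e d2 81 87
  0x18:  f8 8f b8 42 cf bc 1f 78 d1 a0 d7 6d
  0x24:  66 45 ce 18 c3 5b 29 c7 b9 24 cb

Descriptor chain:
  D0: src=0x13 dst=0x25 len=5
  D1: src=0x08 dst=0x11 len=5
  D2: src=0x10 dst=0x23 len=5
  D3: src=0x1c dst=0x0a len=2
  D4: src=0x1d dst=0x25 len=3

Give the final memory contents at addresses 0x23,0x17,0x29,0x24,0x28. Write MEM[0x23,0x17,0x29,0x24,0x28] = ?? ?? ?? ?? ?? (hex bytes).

D0: mem[0x25..0x29] <- [eb 0e d2 81 87]
D1: mem[0x11..0x15] <- [87 46 86 47 63]
D2: mem[0x23..0x27] <- [3d 87 46 86 47]
D3: mem[0x0a..0x0b] <- [cf bc]
D4: mem[0x25..0x27] <- [bc 1f 78]
query mem[0x23]=0x3d, mem[0x17]=0x87, mem[0x29]=0x87, mem[0x24]=0x87, mem[0x28]=0x81

MEM[0x23,0x17,0x29,0x24,0x28] = 3d 87 87 87 81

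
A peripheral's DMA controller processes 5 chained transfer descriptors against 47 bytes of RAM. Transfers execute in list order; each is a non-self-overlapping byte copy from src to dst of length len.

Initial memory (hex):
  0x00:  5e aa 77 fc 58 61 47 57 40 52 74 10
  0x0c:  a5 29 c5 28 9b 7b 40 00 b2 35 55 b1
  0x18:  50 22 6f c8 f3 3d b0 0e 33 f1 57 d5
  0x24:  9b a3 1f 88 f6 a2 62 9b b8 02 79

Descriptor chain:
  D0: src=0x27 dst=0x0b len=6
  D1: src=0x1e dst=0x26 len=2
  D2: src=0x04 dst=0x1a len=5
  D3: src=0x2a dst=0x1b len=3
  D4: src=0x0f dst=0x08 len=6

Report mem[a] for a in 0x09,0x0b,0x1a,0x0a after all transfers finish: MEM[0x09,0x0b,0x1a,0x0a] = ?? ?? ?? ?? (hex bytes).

  after D0: wrote 6B at 0x0b = 88f6a2629bb8
  after D1: wrote 2B at 0x26 = b00e
  after D2: wrote 5B at 0x1a = 5861475740
  after D3: wrote 3B at 0x1b = 629bb8
  after D4: wrote 6B at 0x08 = 9bb87b4000b2
query mem[0x09]=0xb8, mem[0x0b]=0x40, mem[0x1a]=0x58, mem[0x0a]=0x7b

MEM[0x09,0x0b,0x1a,0x0a] = b8 40 58 7b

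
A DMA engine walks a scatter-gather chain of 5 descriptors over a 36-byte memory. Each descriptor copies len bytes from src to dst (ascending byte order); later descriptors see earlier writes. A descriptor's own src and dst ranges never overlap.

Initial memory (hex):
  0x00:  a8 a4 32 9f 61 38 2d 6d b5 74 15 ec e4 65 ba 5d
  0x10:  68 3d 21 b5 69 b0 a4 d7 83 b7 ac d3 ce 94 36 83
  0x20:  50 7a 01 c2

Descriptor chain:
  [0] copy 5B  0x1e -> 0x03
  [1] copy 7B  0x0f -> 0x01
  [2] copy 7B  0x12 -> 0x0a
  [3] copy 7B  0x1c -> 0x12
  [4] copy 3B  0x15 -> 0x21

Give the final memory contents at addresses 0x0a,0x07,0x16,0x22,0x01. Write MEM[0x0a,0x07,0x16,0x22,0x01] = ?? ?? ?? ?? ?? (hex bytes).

MEM[0x0a,0x07,0x16,0x22,0x01] = 21 b0 50 50 5d

  after D0: wrote 5B at 0x03 = 3683507a01
  after D1: wrote 7B at 0x01 = 5d683d21b569b0
  after D2: wrote 7B at 0x0a = 21b569b0a4d783
  after D3: wrote 7B at 0x12 = ce943683507a01
  after D4: wrote 3B at 0x21 = 83507a
query mem[0x0a]=0x21, mem[0x07]=0xb0, mem[0x16]=0x50, mem[0x22]=0x50, mem[0x01]=0x5d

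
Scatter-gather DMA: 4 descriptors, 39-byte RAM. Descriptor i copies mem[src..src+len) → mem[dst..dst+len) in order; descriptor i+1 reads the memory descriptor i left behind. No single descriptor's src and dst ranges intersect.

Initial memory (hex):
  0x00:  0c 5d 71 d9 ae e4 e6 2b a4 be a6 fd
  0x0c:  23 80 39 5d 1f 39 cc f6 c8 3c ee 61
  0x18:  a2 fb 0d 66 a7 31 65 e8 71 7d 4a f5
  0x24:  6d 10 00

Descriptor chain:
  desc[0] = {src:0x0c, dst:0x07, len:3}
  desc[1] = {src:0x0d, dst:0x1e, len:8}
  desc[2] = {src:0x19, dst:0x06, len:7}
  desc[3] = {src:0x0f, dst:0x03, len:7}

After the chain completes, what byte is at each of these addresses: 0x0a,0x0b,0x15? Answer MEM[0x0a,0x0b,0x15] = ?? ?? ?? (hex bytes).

D0: mem[0x07..0x09] <- [23 80 39]
D1: mem[0x1e..0x25] <- [80 39 5d 1f 39 cc f6 c8]
D2: mem[0x06..0x0c] <- [fb 0d 66 a7 31 80 39]
D3: mem[0x03..0x09] <- [5d 1f 39 cc f6 c8 3c]
query mem[0x0a]=0x31, mem[0x0b]=0x80, mem[0x15]=0x3c

MEM[0x0a,0x0b,0x15] = 31 80 3c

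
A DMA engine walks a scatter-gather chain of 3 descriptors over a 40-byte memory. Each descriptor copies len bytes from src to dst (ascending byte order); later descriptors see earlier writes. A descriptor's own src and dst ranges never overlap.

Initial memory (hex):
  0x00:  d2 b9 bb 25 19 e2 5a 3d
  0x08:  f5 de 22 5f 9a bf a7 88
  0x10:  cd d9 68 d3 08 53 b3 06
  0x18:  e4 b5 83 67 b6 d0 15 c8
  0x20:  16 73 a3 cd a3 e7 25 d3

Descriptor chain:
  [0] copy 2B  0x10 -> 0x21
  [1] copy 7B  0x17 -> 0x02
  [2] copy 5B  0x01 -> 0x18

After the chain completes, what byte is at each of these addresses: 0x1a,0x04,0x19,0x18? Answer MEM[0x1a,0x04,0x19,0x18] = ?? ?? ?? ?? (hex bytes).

  after D0: wrote 2B at 0x21 = cdd9
  after D1: wrote 7B at 0x02 = 06e4b58367b6d0
  after D2: wrote 5B at 0x18 = b906e4b583
query mem[0x1a]=0xe4, mem[0x04]=0xb5, mem[0x19]=0x06, mem[0x18]=0xb9

MEM[0x1a,0x04,0x19,0x18] = e4 b5 06 b9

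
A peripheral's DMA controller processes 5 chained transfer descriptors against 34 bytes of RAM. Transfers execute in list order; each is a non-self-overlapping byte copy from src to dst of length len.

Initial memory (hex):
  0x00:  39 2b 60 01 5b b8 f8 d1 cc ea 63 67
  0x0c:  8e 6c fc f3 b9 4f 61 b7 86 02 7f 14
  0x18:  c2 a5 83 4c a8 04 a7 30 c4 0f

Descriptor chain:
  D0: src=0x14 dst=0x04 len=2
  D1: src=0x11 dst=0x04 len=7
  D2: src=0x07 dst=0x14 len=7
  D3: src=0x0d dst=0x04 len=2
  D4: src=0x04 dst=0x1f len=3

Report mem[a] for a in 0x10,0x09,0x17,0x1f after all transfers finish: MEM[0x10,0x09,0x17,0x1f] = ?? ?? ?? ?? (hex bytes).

MEM[0x10,0x09,0x17,0x1f] = b9 7f 14 6c

#0 dst[0x04+2] := {0x86,0x02}
#1 dst[0x04+7] := {0x4f,0x61,0xb7,0x86,0x02,0x7f,0x14}
#2 dst[0x14+7] := {0x86,0x02,0x7f,0x14,0x67,0x8e,0x6c}
#3 dst[0x04+2] := {0x6c,0xfc}
#4 dst[0x1f+3] := {0x6c,0xfc,0xb7}
query mem[0x10]=0xb9, mem[0x09]=0x7f, mem[0x17]=0x14, mem[0x1f]=0x6c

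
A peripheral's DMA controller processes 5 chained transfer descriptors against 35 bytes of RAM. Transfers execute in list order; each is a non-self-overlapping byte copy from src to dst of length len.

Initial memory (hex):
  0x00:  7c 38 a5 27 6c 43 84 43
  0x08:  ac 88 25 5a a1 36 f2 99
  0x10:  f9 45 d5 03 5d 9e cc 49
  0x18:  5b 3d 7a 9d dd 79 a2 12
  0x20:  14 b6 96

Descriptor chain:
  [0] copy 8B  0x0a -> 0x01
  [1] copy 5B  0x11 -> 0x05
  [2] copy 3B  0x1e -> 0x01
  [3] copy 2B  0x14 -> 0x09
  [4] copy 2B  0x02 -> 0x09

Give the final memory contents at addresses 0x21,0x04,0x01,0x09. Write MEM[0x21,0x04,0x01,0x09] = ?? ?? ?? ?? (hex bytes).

MEM[0x21,0x04,0x01,0x09] = b6 36 a2 12

  after D0: wrote 8B at 0x01 = 255aa136f299f945
  after D1: wrote 5B at 0x05 = 45d5035d9e
  after D2: wrote 3B at 0x01 = a21214
  after D3: wrote 2B at 0x09 = 5d9e
  after D4: wrote 2B at 0x09 = 1214
query mem[0x21]=0xb6, mem[0x04]=0x36, mem[0x01]=0xa2, mem[0x09]=0x12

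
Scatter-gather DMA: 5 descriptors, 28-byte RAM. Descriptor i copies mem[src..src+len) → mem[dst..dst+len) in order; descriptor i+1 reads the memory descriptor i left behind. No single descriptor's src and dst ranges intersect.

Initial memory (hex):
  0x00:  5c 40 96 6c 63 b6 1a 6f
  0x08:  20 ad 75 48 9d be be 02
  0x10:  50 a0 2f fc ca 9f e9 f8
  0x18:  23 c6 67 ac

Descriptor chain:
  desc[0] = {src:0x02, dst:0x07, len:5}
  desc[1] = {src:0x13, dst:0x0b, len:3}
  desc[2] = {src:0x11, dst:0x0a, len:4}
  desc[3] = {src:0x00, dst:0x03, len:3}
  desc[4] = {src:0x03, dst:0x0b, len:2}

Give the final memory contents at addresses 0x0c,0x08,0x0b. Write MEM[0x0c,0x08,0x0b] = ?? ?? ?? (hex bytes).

MEM[0x0c,0x08,0x0b] = 40 6c 5c

  after D0: wrote 5B at 0x07 = 966c63b61a
  after D1: wrote 3B at 0x0b = fcca9f
  after D2: wrote 4B at 0x0a = a02ffcca
  after D3: wrote 3B at 0x03 = 5c4096
  after D4: wrote 2B at 0x0b = 5c40
query mem[0x0c]=0x40, mem[0x08]=0x6c, mem[0x0b]=0x5c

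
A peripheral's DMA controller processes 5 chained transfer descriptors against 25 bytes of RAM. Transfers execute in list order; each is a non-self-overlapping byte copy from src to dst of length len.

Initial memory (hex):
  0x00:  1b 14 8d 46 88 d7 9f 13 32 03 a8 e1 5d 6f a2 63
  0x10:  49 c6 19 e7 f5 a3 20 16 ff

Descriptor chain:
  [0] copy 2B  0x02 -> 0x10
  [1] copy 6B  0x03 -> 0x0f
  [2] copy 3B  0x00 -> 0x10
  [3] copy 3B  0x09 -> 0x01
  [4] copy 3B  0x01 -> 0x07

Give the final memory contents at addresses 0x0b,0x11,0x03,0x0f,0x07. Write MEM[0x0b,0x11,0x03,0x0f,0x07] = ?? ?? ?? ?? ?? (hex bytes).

MEM[0x0b,0x11,0x03,0x0f,0x07] = e1 14 e1 46 03

  after D0: wrote 2B at 0x10 = 8d46
  after D1: wrote 6B at 0x0f = 4688d79f1332
  after D2: wrote 3B at 0x10 = 1b148d
  after D3: wrote 3B at 0x01 = 03a8e1
  after D4: wrote 3B at 0x07 = 03a8e1
query mem[0x0b]=0xe1, mem[0x11]=0x14, mem[0x03]=0xe1, mem[0x0f]=0x46, mem[0x07]=0x03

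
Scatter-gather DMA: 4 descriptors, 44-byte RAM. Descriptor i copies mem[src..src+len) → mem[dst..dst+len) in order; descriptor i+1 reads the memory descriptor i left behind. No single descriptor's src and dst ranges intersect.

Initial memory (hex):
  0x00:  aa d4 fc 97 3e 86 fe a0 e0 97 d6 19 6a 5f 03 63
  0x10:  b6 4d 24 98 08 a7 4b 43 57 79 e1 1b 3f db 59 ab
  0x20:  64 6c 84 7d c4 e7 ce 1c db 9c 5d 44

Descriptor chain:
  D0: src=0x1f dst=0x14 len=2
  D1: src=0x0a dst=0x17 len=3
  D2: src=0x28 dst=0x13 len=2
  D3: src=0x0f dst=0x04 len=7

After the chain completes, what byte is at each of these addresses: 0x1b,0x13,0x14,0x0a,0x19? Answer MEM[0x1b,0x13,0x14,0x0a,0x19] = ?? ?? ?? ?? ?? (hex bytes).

D0: mem[0x14..0x15] <- [ab 64]
D1: mem[0x17..0x19] <- [d6 19 6a]
D2: mem[0x13..0x14] <- [db 9c]
D3: mem[0x04..0x0a] <- [63 b6 4d 24 db 9c 64]
query mem[0x1b]=0x1b, mem[0x13]=0xdb, mem[0x14]=0x9c, mem[0x0a]=0x64, mem[0x19]=0x6a

MEM[0x1b,0x13,0x14,0x0a,0x19] = 1b db 9c 64 6a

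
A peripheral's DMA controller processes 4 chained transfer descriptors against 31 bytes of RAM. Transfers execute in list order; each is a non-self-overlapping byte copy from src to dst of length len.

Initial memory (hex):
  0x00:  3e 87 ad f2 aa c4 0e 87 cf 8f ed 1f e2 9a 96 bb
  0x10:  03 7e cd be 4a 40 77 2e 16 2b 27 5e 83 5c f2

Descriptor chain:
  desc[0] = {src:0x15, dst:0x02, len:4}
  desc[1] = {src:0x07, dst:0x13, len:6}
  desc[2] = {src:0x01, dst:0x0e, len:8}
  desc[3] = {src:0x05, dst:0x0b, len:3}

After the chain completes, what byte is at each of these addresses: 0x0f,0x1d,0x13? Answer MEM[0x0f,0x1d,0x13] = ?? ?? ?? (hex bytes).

MEM[0x0f,0x1d,0x13] = 40 5c 0e

[0] 0x15->0x02 len=4 : 40 77 2e 16
[1] 0x07->0x13 len=6 : 87 cf 8f ed 1f e2
[2] 0x01->0x0e len=8 : 87 40 77 2e 16 0e 87 cf
[3] 0x05->0x0b len=3 : 16 0e 87
query mem[0x0f]=0x40, mem[0x1d]=0x5c, mem[0x13]=0x0e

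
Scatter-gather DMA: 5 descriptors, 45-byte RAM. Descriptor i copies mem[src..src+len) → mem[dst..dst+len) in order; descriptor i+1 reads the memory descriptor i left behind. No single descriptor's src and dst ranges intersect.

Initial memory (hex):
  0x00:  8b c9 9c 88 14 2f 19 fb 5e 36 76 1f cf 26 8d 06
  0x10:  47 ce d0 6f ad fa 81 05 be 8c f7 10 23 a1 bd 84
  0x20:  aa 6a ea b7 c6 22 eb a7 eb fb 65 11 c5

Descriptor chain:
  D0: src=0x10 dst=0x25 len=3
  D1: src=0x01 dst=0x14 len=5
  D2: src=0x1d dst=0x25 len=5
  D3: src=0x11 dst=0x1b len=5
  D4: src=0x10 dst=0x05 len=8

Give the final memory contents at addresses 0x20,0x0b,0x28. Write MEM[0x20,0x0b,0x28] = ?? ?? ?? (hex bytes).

MEM[0x20,0x0b,0x28] = aa 88 aa

#0 dst[0x25+3] := {0x47,0xce,0xd0}
#1 dst[0x14+5] := {0xc9,0x9c,0x88,0x14,0x2f}
#2 dst[0x25+5] := {0xa1,0xbd,0x84,0xaa,0x6a}
#3 dst[0x1b+5] := {0xce,0xd0,0x6f,0xc9,0x9c}
#4 dst[0x05+8] := {0x47,0xce,0xd0,0x6f,0xc9,0x9c,0x88,0x14}
query mem[0x20]=0xaa, mem[0x0b]=0x88, mem[0x28]=0xaa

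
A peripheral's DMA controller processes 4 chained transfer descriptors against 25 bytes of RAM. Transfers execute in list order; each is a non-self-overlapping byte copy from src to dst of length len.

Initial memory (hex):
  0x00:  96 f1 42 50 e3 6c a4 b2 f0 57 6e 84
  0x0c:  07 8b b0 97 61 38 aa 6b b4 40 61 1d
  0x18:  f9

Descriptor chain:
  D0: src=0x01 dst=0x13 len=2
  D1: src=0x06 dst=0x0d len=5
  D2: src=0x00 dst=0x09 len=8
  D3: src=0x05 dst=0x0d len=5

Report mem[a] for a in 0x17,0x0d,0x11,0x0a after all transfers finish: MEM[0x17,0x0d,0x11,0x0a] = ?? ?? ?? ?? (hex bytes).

MEM[0x17,0x0d,0x11,0x0a] = 1d 6c 96 f1

D0: mem[0x13..0x14] <- [f1 42]
D1: mem[0x0d..0x11] <- [a4 b2 f0 57 6e]
D2: mem[0x09..0x10] <- [96 f1 42 50 e3 6c a4 b2]
D3: mem[0x0d..0x11] <- [6c a4 b2 f0 96]
query mem[0x17]=0x1d, mem[0x0d]=0x6c, mem[0x11]=0x96, mem[0x0a]=0xf1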